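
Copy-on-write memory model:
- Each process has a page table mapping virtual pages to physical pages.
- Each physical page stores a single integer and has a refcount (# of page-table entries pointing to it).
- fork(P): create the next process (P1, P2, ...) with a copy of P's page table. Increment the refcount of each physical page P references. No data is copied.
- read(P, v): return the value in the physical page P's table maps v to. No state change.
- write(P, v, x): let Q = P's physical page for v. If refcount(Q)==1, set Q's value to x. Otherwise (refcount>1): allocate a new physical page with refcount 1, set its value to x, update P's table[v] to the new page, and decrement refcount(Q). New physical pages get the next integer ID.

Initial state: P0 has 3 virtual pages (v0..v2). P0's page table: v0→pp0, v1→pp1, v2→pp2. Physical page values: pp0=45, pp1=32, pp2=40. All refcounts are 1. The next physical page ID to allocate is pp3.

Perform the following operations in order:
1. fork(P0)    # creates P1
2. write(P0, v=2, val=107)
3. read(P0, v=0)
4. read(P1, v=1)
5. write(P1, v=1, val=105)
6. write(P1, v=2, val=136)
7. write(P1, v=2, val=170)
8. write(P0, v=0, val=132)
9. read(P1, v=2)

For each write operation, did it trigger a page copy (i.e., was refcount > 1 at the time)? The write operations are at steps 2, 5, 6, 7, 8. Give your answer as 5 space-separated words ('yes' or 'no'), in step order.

Op 1: fork(P0) -> P1. 3 ppages; refcounts: pp0:2 pp1:2 pp2:2
Op 2: write(P0, v2, 107). refcount(pp2)=2>1 -> COPY to pp3. 4 ppages; refcounts: pp0:2 pp1:2 pp2:1 pp3:1
Op 3: read(P0, v0) -> 45. No state change.
Op 4: read(P1, v1) -> 32. No state change.
Op 5: write(P1, v1, 105). refcount(pp1)=2>1 -> COPY to pp4. 5 ppages; refcounts: pp0:2 pp1:1 pp2:1 pp3:1 pp4:1
Op 6: write(P1, v2, 136). refcount(pp2)=1 -> write in place. 5 ppages; refcounts: pp0:2 pp1:1 pp2:1 pp3:1 pp4:1
Op 7: write(P1, v2, 170). refcount(pp2)=1 -> write in place. 5 ppages; refcounts: pp0:2 pp1:1 pp2:1 pp3:1 pp4:1
Op 8: write(P0, v0, 132). refcount(pp0)=2>1 -> COPY to pp5. 6 ppages; refcounts: pp0:1 pp1:1 pp2:1 pp3:1 pp4:1 pp5:1
Op 9: read(P1, v2) -> 170. No state change.

yes yes no no yes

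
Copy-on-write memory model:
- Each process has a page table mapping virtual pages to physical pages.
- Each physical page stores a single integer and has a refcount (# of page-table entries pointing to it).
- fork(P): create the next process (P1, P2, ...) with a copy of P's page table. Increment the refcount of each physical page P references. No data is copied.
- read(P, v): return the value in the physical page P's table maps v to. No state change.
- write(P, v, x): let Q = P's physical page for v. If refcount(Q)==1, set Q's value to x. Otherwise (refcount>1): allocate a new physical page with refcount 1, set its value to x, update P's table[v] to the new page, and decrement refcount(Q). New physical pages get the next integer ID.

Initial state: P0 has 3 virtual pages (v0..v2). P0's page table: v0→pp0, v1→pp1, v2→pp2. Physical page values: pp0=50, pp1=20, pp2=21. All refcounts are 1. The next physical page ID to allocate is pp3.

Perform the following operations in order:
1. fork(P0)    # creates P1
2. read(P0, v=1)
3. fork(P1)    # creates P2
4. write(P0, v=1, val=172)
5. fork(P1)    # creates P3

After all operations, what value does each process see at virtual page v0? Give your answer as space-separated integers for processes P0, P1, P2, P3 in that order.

Answer: 50 50 50 50

Derivation:
Op 1: fork(P0) -> P1. 3 ppages; refcounts: pp0:2 pp1:2 pp2:2
Op 2: read(P0, v1) -> 20. No state change.
Op 3: fork(P1) -> P2. 3 ppages; refcounts: pp0:3 pp1:3 pp2:3
Op 4: write(P0, v1, 172). refcount(pp1)=3>1 -> COPY to pp3. 4 ppages; refcounts: pp0:3 pp1:2 pp2:3 pp3:1
Op 5: fork(P1) -> P3. 4 ppages; refcounts: pp0:4 pp1:3 pp2:4 pp3:1
P0: v0 -> pp0 = 50
P1: v0 -> pp0 = 50
P2: v0 -> pp0 = 50
P3: v0 -> pp0 = 50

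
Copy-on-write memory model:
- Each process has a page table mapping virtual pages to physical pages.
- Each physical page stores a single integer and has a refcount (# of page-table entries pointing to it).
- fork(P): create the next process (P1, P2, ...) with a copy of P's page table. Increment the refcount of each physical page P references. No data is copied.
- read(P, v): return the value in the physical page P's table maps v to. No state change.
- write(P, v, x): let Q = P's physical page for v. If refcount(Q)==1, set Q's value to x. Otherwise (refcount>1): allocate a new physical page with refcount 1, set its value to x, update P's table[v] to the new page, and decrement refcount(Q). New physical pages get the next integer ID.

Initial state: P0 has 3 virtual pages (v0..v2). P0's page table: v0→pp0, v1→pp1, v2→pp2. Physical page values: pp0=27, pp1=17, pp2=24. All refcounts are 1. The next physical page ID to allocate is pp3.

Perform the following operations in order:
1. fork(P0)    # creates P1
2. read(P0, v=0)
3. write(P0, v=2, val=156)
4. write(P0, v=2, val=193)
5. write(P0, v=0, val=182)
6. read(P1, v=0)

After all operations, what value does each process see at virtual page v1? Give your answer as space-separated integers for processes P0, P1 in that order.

Answer: 17 17

Derivation:
Op 1: fork(P0) -> P1. 3 ppages; refcounts: pp0:2 pp1:2 pp2:2
Op 2: read(P0, v0) -> 27. No state change.
Op 3: write(P0, v2, 156). refcount(pp2)=2>1 -> COPY to pp3. 4 ppages; refcounts: pp0:2 pp1:2 pp2:1 pp3:1
Op 4: write(P0, v2, 193). refcount(pp3)=1 -> write in place. 4 ppages; refcounts: pp0:2 pp1:2 pp2:1 pp3:1
Op 5: write(P0, v0, 182). refcount(pp0)=2>1 -> COPY to pp4. 5 ppages; refcounts: pp0:1 pp1:2 pp2:1 pp3:1 pp4:1
Op 6: read(P1, v0) -> 27. No state change.
P0: v1 -> pp1 = 17
P1: v1 -> pp1 = 17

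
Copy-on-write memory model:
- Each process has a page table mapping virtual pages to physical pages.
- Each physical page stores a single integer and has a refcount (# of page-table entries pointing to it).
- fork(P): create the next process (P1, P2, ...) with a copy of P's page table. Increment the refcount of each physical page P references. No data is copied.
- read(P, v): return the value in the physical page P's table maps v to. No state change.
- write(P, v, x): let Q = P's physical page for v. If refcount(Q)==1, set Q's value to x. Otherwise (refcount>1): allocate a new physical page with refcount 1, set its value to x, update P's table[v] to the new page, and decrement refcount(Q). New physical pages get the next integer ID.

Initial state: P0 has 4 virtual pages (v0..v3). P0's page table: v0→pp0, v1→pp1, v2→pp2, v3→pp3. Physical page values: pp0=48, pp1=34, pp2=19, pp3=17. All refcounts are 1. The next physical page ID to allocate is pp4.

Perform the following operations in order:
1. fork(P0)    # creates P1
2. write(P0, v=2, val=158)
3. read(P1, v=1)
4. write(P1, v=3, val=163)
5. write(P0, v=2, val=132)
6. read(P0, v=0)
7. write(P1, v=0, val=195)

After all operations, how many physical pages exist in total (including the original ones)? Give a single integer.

Op 1: fork(P0) -> P1. 4 ppages; refcounts: pp0:2 pp1:2 pp2:2 pp3:2
Op 2: write(P0, v2, 158). refcount(pp2)=2>1 -> COPY to pp4. 5 ppages; refcounts: pp0:2 pp1:2 pp2:1 pp3:2 pp4:1
Op 3: read(P1, v1) -> 34. No state change.
Op 4: write(P1, v3, 163). refcount(pp3)=2>1 -> COPY to pp5. 6 ppages; refcounts: pp0:2 pp1:2 pp2:1 pp3:1 pp4:1 pp5:1
Op 5: write(P0, v2, 132). refcount(pp4)=1 -> write in place. 6 ppages; refcounts: pp0:2 pp1:2 pp2:1 pp3:1 pp4:1 pp5:1
Op 6: read(P0, v0) -> 48. No state change.
Op 7: write(P1, v0, 195). refcount(pp0)=2>1 -> COPY to pp6. 7 ppages; refcounts: pp0:1 pp1:2 pp2:1 pp3:1 pp4:1 pp5:1 pp6:1

Answer: 7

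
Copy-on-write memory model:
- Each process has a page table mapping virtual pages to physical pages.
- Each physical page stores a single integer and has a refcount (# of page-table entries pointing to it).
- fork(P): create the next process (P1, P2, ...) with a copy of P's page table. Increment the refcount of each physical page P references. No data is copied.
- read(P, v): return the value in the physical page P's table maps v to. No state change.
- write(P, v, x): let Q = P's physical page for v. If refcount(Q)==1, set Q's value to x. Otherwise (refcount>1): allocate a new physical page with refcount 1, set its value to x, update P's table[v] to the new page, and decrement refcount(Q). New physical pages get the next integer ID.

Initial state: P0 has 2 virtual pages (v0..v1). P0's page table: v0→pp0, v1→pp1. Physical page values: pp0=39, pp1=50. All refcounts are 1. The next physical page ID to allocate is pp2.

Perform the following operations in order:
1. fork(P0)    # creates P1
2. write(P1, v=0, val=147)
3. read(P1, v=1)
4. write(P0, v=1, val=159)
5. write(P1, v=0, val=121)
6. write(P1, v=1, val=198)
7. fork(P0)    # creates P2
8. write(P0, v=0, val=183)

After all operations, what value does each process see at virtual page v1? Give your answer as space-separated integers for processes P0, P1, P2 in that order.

Answer: 159 198 159

Derivation:
Op 1: fork(P0) -> P1. 2 ppages; refcounts: pp0:2 pp1:2
Op 2: write(P1, v0, 147). refcount(pp0)=2>1 -> COPY to pp2. 3 ppages; refcounts: pp0:1 pp1:2 pp2:1
Op 3: read(P1, v1) -> 50. No state change.
Op 4: write(P0, v1, 159). refcount(pp1)=2>1 -> COPY to pp3. 4 ppages; refcounts: pp0:1 pp1:1 pp2:1 pp3:1
Op 5: write(P1, v0, 121). refcount(pp2)=1 -> write in place. 4 ppages; refcounts: pp0:1 pp1:1 pp2:1 pp3:1
Op 6: write(P1, v1, 198). refcount(pp1)=1 -> write in place. 4 ppages; refcounts: pp0:1 pp1:1 pp2:1 pp3:1
Op 7: fork(P0) -> P2. 4 ppages; refcounts: pp0:2 pp1:1 pp2:1 pp3:2
Op 8: write(P0, v0, 183). refcount(pp0)=2>1 -> COPY to pp4. 5 ppages; refcounts: pp0:1 pp1:1 pp2:1 pp3:2 pp4:1
P0: v1 -> pp3 = 159
P1: v1 -> pp1 = 198
P2: v1 -> pp3 = 159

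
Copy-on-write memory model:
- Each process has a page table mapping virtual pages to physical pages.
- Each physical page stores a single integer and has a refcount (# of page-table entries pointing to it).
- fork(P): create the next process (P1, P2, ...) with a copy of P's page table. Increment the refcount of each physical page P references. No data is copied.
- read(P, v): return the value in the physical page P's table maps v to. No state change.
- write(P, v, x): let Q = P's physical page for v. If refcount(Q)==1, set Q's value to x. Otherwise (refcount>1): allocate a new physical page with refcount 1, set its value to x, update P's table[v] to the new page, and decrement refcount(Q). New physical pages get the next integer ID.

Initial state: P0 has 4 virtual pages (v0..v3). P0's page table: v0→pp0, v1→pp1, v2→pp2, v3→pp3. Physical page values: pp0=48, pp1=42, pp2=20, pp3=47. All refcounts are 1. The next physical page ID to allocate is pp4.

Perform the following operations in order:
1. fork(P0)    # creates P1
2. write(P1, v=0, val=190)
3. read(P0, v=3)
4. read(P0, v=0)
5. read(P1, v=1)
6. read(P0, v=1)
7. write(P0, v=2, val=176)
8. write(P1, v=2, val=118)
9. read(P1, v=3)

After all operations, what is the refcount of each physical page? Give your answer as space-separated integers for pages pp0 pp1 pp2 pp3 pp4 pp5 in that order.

Op 1: fork(P0) -> P1. 4 ppages; refcounts: pp0:2 pp1:2 pp2:2 pp3:2
Op 2: write(P1, v0, 190). refcount(pp0)=2>1 -> COPY to pp4. 5 ppages; refcounts: pp0:1 pp1:2 pp2:2 pp3:2 pp4:1
Op 3: read(P0, v3) -> 47. No state change.
Op 4: read(P0, v0) -> 48. No state change.
Op 5: read(P1, v1) -> 42. No state change.
Op 6: read(P0, v1) -> 42. No state change.
Op 7: write(P0, v2, 176). refcount(pp2)=2>1 -> COPY to pp5. 6 ppages; refcounts: pp0:1 pp1:2 pp2:1 pp3:2 pp4:1 pp5:1
Op 8: write(P1, v2, 118). refcount(pp2)=1 -> write in place. 6 ppages; refcounts: pp0:1 pp1:2 pp2:1 pp3:2 pp4:1 pp5:1
Op 9: read(P1, v3) -> 47. No state change.

Answer: 1 2 1 2 1 1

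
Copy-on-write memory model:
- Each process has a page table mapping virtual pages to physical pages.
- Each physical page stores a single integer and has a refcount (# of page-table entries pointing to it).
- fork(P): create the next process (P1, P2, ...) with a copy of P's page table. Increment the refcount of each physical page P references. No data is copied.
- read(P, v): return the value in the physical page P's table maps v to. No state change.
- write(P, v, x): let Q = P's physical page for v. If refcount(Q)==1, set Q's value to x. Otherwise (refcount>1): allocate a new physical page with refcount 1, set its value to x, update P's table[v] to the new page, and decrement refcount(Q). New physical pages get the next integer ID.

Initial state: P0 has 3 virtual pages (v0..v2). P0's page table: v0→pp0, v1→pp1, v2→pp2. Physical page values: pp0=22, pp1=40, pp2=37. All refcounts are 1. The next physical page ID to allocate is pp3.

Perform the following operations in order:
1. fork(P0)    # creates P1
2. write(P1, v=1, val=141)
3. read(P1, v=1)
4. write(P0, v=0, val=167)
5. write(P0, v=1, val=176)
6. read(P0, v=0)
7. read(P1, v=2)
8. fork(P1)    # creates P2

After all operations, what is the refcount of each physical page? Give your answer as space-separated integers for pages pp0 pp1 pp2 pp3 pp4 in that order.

Op 1: fork(P0) -> P1. 3 ppages; refcounts: pp0:2 pp1:2 pp2:2
Op 2: write(P1, v1, 141). refcount(pp1)=2>1 -> COPY to pp3. 4 ppages; refcounts: pp0:2 pp1:1 pp2:2 pp3:1
Op 3: read(P1, v1) -> 141. No state change.
Op 4: write(P0, v0, 167). refcount(pp0)=2>1 -> COPY to pp4. 5 ppages; refcounts: pp0:1 pp1:1 pp2:2 pp3:1 pp4:1
Op 5: write(P0, v1, 176). refcount(pp1)=1 -> write in place. 5 ppages; refcounts: pp0:1 pp1:1 pp2:2 pp3:1 pp4:1
Op 6: read(P0, v0) -> 167. No state change.
Op 7: read(P1, v2) -> 37. No state change.
Op 8: fork(P1) -> P2. 5 ppages; refcounts: pp0:2 pp1:1 pp2:3 pp3:2 pp4:1

Answer: 2 1 3 2 1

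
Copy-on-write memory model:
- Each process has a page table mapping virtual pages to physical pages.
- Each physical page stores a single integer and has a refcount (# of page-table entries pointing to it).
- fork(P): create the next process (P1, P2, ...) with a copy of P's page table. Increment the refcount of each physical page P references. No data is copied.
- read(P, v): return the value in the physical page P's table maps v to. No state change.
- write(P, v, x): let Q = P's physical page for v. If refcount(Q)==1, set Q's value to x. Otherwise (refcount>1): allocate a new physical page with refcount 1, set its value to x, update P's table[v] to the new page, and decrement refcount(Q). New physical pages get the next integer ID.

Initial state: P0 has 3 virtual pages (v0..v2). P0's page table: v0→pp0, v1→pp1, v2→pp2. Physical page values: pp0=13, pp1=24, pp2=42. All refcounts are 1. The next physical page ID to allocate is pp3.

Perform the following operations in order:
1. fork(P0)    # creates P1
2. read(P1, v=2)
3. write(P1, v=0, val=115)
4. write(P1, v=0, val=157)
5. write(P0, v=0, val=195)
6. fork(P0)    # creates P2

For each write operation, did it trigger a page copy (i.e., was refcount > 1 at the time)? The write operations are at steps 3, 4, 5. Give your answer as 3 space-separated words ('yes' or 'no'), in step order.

Op 1: fork(P0) -> P1. 3 ppages; refcounts: pp0:2 pp1:2 pp2:2
Op 2: read(P1, v2) -> 42. No state change.
Op 3: write(P1, v0, 115). refcount(pp0)=2>1 -> COPY to pp3. 4 ppages; refcounts: pp0:1 pp1:2 pp2:2 pp3:1
Op 4: write(P1, v0, 157). refcount(pp3)=1 -> write in place. 4 ppages; refcounts: pp0:1 pp1:2 pp2:2 pp3:1
Op 5: write(P0, v0, 195). refcount(pp0)=1 -> write in place. 4 ppages; refcounts: pp0:1 pp1:2 pp2:2 pp3:1
Op 6: fork(P0) -> P2. 4 ppages; refcounts: pp0:2 pp1:3 pp2:3 pp3:1

yes no no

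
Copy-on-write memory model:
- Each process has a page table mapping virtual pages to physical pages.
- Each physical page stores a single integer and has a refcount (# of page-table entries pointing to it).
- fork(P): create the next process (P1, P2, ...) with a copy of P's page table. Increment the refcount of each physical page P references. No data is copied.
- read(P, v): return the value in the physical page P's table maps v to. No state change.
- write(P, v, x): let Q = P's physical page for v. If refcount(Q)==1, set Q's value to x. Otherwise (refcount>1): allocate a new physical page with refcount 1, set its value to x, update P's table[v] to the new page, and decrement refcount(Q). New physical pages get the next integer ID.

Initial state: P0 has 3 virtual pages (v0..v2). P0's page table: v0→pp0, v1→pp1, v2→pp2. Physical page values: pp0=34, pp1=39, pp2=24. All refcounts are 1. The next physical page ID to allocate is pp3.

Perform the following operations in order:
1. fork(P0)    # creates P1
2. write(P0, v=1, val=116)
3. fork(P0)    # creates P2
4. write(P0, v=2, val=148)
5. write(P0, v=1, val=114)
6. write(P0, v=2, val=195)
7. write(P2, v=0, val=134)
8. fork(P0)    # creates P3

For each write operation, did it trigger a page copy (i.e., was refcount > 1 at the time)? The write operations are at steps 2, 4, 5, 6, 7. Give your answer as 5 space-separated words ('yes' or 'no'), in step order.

Op 1: fork(P0) -> P1. 3 ppages; refcounts: pp0:2 pp1:2 pp2:2
Op 2: write(P0, v1, 116). refcount(pp1)=2>1 -> COPY to pp3. 4 ppages; refcounts: pp0:2 pp1:1 pp2:2 pp3:1
Op 3: fork(P0) -> P2. 4 ppages; refcounts: pp0:3 pp1:1 pp2:3 pp3:2
Op 4: write(P0, v2, 148). refcount(pp2)=3>1 -> COPY to pp4. 5 ppages; refcounts: pp0:3 pp1:1 pp2:2 pp3:2 pp4:1
Op 5: write(P0, v1, 114). refcount(pp3)=2>1 -> COPY to pp5. 6 ppages; refcounts: pp0:3 pp1:1 pp2:2 pp3:1 pp4:1 pp5:1
Op 6: write(P0, v2, 195). refcount(pp4)=1 -> write in place. 6 ppages; refcounts: pp0:3 pp1:1 pp2:2 pp3:1 pp4:1 pp5:1
Op 7: write(P2, v0, 134). refcount(pp0)=3>1 -> COPY to pp6. 7 ppages; refcounts: pp0:2 pp1:1 pp2:2 pp3:1 pp4:1 pp5:1 pp6:1
Op 8: fork(P0) -> P3. 7 ppages; refcounts: pp0:3 pp1:1 pp2:2 pp3:1 pp4:2 pp5:2 pp6:1

yes yes yes no yes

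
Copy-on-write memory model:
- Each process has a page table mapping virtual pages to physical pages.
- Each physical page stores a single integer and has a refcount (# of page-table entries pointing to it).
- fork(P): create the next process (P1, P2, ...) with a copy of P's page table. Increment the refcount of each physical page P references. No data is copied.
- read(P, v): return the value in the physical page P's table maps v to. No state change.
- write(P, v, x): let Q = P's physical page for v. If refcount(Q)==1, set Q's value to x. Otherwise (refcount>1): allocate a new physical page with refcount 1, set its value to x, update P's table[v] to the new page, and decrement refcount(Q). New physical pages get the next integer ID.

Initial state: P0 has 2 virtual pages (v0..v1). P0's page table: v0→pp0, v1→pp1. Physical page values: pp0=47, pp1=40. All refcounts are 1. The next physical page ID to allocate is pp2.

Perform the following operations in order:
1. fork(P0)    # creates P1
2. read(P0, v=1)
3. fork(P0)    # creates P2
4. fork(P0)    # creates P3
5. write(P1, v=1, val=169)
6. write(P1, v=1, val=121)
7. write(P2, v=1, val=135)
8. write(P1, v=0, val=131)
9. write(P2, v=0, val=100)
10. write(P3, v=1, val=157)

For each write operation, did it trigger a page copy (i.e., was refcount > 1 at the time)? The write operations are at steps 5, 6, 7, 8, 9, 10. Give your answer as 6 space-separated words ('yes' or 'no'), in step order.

Op 1: fork(P0) -> P1. 2 ppages; refcounts: pp0:2 pp1:2
Op 2: read(P0, v1) -> 40. No state change.
Op 3: fork(P0) -> P2. 2 ppages; refcounts: pp0:3 pp1:3
Op 4: fork(P0) -> P3. 2 ppages; refcounts: pp0:4 pp1:4
Op 5: write(P1, v1, 169). refcount(pp1)=4>1 -> COPY to pp2. 3 ppages; refcounts: pp0:4 pp1:3 pp2:1
Op 6: write(P1, v1, 121). refcount(pp2)=1 -> write in place. 3 ppages; refcounts: pp0:4 pp1:3 pp2:1
Op 7: write(P2, v1, 135). refcount(pp1)=3>1 -> COPY to pp3. 4 ppages; refcounts: pp0:4 pp1:2 pp2:1 pp3:1
Op 8: write(P1, v0, 131). refcount(pp0)=4>1 -> COPY to pp4. 5 ppages; refcounts: pp0:3 pp1:2 pp2:1 pp3:1 pp4:1
Op 9: write(P2, v0, 100). refcount(pp0)=3>1 -> COPY to pp5. 6 ppages; refcounts: pp0:2 pp1:2 pp2:1 pp3:1 pp4:1 pp5:1
Op 10: write(P3, v1, 157). refcount(pp1)=2>1 -> COPY to pp6. 7 ppages; refcounts: pp0:2 pp1:1 pp2:1 pp3:1 pp4:1 pp5:1 pp6:1

yes no yes yes yes yes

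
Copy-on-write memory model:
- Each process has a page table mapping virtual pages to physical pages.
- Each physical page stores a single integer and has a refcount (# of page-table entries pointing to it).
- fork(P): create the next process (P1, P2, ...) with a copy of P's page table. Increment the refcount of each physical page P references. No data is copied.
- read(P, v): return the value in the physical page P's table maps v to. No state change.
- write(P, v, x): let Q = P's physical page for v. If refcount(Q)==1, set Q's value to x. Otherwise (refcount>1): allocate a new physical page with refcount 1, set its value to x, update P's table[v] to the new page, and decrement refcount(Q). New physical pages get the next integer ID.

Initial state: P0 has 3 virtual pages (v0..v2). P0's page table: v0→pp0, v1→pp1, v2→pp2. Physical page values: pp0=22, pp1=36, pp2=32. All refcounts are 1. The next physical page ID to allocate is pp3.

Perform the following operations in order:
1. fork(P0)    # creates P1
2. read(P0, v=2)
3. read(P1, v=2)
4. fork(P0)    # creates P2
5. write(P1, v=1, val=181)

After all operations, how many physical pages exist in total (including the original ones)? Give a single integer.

Answer: 4

Derivation:
Op 1: fork(P0) -> P1. 3 ppages; refcounts: pp0:2 pp1:2 pp2:2
Op 2: read(P0, v2) -> 32. No state change.
Op 3: read(P1, v2) -> 32. No state change.
Op 4: fork(P0) -> P2. 3 ppages; refcounts: pp0:3 pp1:3 pp2:3
Op 5: write(P1, v1, 181). refcount(pp1)=3>1 -> COPY to pp3. 4 ppages; refcounts: pp0:3 pp1:2 pp2:3 pp3:1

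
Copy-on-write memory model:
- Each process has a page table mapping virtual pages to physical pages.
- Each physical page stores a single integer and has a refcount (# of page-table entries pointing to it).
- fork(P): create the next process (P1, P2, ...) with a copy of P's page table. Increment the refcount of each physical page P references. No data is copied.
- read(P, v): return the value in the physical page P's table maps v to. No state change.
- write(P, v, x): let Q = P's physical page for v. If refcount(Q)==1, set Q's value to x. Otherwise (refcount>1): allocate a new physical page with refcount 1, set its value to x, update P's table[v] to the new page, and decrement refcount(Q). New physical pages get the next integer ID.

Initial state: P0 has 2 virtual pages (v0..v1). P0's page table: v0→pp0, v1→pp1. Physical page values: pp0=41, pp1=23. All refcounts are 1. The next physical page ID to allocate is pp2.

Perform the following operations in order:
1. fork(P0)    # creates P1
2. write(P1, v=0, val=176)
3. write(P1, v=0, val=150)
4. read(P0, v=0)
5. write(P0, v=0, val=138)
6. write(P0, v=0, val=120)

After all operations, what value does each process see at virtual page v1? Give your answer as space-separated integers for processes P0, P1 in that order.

Op 1: fork(P0) -> P1. 2 ppages; refcounts: pp0:2 pp1:2
Op 2: write(P1, v0, 176). refcount(pp0)=2>1 -> COPY to pp2. 3 ppages; refcounts: pp0:1 pp1:2 pp2:1
Op 3: write(P1, v0, 150). refcount(pp2)=1 -> write in place. 3 ppages; refcounts: pp0:1 pp1:2 pp2:1
Op 4: read(P0, v0) -> 41. No state change.
Op 5: write(P0, v0, 138). refcount(pp0)=1 -> write in place. 3 ppages; refcounts: pp0:1 pp1:2 pp2:1
Op 6: write(P0, v0, 120). refcount(pp0)=1 -> write in place. 3 ppages; refcounts: pp0:1 pp1:2 pp2:1
P0: v1 -> pp1 = 23
P1: v1 -> pp1 = 23

Answer: 23 23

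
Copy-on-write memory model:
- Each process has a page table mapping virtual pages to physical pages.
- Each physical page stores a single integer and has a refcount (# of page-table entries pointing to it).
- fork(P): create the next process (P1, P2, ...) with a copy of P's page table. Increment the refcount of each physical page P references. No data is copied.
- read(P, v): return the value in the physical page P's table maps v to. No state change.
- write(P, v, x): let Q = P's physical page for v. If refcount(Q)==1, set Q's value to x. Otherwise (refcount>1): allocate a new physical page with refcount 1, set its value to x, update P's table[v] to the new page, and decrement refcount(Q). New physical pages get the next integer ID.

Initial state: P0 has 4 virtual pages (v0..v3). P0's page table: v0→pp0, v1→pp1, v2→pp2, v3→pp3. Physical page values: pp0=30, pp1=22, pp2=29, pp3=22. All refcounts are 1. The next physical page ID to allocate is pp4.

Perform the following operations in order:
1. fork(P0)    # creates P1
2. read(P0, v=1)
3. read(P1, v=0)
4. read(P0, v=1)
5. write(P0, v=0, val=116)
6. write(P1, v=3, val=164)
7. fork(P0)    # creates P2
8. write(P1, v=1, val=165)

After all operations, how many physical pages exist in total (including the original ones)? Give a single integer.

Answer: 7

Derivation:
Op 1: fork(P0) -> P1. 4 ppages; refcounts: pp0:2 pp1:2 pp2:2 pp3:2
Op 2: read(P0, v1) -> 22. No state change.
Op 3: read(P1, v0) -> 30. No state change.
Op 4: read(P0, v1) -> 22. No state change.
Op 5: write(P0, v0, 116). refcount(pp0)=2>1 -> COPY to pp4. 5 ppages; refcounts: pp0:1 pp1:2 pp2:2 pp3:2 pp4:1
Op 6: write(P1, v3, 164). refcount(pp3)=2>1 -> COPY to pp5. 6 ppages; refcounts: pp0:1 pp1:2 pp2:2 pp3:1 pp4:1 pp5:1
Op 7: fork(P0) -> P2. 6 ppages; refcounts: pp0:1 pp1:3 pp2:3 pp3:2 pp4:2 pp5:1
Op 8: write(P1, v1, 165). refcount(pp1)=3>1 -> COPY to pp6. 7 ppages; refcounts: pp0:1 pp1:2 pp2:3 pp3:2 pp4:2 pp5:1 pp6:1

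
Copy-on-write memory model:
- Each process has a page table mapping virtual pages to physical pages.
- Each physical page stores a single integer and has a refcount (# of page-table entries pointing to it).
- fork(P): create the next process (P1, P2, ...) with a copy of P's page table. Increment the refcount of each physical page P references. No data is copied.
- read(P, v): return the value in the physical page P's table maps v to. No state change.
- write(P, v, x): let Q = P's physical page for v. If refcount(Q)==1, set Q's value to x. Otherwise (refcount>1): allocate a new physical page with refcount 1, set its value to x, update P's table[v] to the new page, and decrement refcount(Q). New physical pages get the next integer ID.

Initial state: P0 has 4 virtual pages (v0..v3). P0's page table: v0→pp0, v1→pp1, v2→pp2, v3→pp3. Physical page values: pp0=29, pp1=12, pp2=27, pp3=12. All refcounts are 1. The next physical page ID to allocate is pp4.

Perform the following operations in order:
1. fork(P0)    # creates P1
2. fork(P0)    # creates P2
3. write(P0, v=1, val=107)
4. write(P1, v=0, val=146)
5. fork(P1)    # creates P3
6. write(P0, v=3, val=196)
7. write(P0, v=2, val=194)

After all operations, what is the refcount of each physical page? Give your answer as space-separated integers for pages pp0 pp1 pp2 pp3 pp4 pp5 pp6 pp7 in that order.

Answer: 2 3 3 3 1 2 1 1

Derivation:
Op 1: fork(P0) -> P1. 4 ppages; refcounts: pp0:2 pp1:2 pp2:2 pp3:2
Op 2: fork(P0) -> P2. 4 ppages; refcounts: pp0:3 pp1:3 pp2:3 pp3:3
Op 3: write(P0, v1, 107). refcount(pp1)=3>1 -> COPY to pp4. 5 ppages; refcounts: pp0:3 pp1:2 pp2:3 pp3:3 pp4:1
Op 4: write(P1, v0, 146). refcount(pp0)=3>1 -> COPY to pp5. 6 ppages; refcounts: pp0:2 pp1:2 pp2:3 pp3:3 pp4:1 pp5:1
Op 5: fork(P1) -> P3. 6 ppages; refcounts: pp0:2 pp1:3 pp2:4 pp3:4 pp4:1 pp5:2
Op 6: write(P0, v3, 196). refcount(pp3)=4>1 -> COPY to pp6. 7 ppages; refcounts: pp0:2 pp1:3 pp2:4 pp3:3 pp4:1 pp5:2 pp6:1
Op 7: write(P0, v2, 194). refcount(pp2)=4>1 -> COPY to pp7. 8 ppages; refcounts: pp0:2 pp1:3 pp2:3 pp3:3 pp4:1 pp5:2 pp6:1 pp7:1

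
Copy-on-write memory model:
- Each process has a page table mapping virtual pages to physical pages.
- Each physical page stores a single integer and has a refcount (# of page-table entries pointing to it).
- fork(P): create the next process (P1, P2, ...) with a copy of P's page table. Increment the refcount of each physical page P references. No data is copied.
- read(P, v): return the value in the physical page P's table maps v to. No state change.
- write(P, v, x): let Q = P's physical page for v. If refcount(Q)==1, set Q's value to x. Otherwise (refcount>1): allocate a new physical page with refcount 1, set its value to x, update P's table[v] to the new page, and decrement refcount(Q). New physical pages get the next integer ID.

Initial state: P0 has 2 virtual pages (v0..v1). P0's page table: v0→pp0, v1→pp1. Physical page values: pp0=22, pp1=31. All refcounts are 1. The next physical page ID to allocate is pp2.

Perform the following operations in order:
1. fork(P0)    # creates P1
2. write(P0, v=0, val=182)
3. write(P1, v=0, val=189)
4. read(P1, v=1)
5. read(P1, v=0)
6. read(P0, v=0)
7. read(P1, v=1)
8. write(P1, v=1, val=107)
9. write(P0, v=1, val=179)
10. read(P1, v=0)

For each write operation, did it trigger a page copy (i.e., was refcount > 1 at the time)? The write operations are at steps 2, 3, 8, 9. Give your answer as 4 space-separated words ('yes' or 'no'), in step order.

Op 1: fork(P0) -> P1. 2 ppages; refcounts: pp0:2 pp1:2
Op 2: write(P0, v0, 182). refcount(pp0)=2>1 -> COPY to pp2. 3 ppages; refcounts: pp0:1 pp1:2 pp2:1
Op 3: write(P1, v0, 189). refcount(pp0)=1 -> write in place. 3 ppages; refcounts: pp0:1 pp1:2 pp2:1
Op 4: read(P1, v1) -> 31. No state change.
Op 5: read(P1, v0) -> 189. No state change.
Op 6: read(P0, v0) -> 182. No state change.
Op 7: read(P1, v1) -> 31. No state change.
Op 8: write(P1, v1, 107). refcount(pp1)=2>1 -> COPY to pp3. 4 ppages; refcounts: pp0:1 pp1:1 pp2:1 pp3:1
Op 9: write(P0, v1, 179). refcount(pp1)=1 -> write in place. 4 ppages; refcounts: pp0:1 pp1:1 pp2:1 pp3:1
Op 10: read(P1, v0) -> 189. No state change.

yes no yes no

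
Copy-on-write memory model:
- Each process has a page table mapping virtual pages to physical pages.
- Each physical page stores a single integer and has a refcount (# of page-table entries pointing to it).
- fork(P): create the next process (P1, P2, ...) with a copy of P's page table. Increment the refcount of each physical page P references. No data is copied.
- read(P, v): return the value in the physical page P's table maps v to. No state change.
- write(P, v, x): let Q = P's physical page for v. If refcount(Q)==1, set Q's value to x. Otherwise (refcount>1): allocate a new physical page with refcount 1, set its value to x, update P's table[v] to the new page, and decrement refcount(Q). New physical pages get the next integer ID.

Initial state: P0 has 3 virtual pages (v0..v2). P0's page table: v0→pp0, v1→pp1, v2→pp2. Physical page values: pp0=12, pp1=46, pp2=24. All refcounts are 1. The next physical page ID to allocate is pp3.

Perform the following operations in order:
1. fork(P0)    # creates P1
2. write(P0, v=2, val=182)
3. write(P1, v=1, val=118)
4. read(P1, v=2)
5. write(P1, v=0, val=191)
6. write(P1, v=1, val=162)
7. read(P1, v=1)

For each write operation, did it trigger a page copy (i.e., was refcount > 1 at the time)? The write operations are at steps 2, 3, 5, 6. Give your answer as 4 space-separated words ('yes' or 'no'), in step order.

Op 1: fork(P0) -> P1. 3 ppages; refcounts: pp0:2 pp1:2 pp2:2
Op 2: write(P0, v2, 182). refcount(pp2)=2>1 -> COPY to pp3. 4 ppages; refcounts: pp0:2 pp1:2 pp2:1 pp3:1
Op 3: write(P1, v1, 118). refcount(pp1)=2>1 -> COPY to pp4. 5 ppages; refcounts: pp0:2 pp1:1 pp2:1 pp3:1 pp4:1
Op 4: read(P1, v2) -> 24. No state change.
Op 5: write(P1, v0, 191). refcount(pp0)=2>1 -> COPY to pp5. 6 ppages; refcounts: pp0:1 pp1:1 pp2:1 pp3:1 pp4:1 pp5:1
Op 6: write(P1, v1, 162). refcount(pp4)=1 -> write in place. 6 ppages; refcounts: pp0:1 pp1:1 pp2:1 pp3:1 pp4:1 pp5:1
Op 7: read(P1, v1) -> 162. No state change.

yes yes yes no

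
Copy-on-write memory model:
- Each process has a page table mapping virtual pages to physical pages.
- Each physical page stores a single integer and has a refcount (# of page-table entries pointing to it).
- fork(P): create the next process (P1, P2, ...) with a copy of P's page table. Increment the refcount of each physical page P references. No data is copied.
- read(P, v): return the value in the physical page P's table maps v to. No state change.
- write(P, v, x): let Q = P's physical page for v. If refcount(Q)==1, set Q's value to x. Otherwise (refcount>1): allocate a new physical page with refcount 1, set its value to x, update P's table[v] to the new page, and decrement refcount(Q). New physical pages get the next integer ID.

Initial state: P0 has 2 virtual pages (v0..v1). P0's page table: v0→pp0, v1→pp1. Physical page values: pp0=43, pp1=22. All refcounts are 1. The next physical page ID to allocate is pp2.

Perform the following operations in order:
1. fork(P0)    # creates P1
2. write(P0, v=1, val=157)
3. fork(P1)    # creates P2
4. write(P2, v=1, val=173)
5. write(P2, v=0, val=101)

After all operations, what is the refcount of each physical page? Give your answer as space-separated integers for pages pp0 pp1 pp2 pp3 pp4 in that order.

Answer: 2 1 1 1 1

Derivation:
Op 1: fork(P0) -> P1. 2 ppages; refcounts: pp0:2 pp1:2
Op 2: write(P0, v1, 157). refcount(pp1)=2>1 -> COPY to pp2. 3 ppages; refcounts: pp0:2 pp1:1 pp2:1
Op 3: fork(P1) -> P2. 3 ppages; refcounts: pp0:3 pp1:2 pp2:1
Op 4: write(P2, v1, 173). refcount(pp1)=2>1 -> COPY to pp3. 4 ppages; refcounts: pp0:3 pp1:1 pp2:1 pp3:1
Op 5: write(P2, v0, 101). refcount(pp0)=3>1 -> COPY to pp4. 5 ppages; refcounts: pp0:2 pp1:1 pp2:1 pp3:1 pp4:1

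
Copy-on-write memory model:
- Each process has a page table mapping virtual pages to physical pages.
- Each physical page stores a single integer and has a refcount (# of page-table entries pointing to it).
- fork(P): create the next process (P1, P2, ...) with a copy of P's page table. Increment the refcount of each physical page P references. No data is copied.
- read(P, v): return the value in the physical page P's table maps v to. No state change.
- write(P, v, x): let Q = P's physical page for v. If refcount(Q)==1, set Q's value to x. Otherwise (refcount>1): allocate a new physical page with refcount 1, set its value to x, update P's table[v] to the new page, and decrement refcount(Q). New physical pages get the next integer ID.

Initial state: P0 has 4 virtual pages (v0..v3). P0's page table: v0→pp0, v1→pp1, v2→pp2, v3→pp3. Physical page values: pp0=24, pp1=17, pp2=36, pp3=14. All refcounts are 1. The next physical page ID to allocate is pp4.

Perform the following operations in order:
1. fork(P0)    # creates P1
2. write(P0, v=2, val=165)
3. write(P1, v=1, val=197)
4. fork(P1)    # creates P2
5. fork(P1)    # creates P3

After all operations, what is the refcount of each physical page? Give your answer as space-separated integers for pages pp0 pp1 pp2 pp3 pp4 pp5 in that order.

Op 1: fork(P0) -> P1. 4 ppages; refcounts: pp0:2 pp1:2 pp2:2 pp3:2
Op 2: write(P0, v2, 165). refcount(pp2)=2>1 -> COPY to pp4. 5 ppages; refcounts: pp0:2 pp1:2 pp2:1 pp3:2 pp4:1
Op 3: write(P1, v1, 197). refcount(pp1)=2>1 -> COPY to pp5. 6 ppages; refcounts: pp0:2 pp1:1 pp2:1 pp3:2 pp4:1 pp5:1
Op 4: fork(P1) -> P2. 6 ppages; refcounts: pp0:3 pp1:1 pp2:2 pp3:3 pp4:1 pp5:2
Op 5: fork(P1) -> P3. 6 ppages; refcounts: pp0:4 pp1:1 pp2:3 pp3:4 pp4:1 pp5:3

Answer: 4 1 3 4 1 3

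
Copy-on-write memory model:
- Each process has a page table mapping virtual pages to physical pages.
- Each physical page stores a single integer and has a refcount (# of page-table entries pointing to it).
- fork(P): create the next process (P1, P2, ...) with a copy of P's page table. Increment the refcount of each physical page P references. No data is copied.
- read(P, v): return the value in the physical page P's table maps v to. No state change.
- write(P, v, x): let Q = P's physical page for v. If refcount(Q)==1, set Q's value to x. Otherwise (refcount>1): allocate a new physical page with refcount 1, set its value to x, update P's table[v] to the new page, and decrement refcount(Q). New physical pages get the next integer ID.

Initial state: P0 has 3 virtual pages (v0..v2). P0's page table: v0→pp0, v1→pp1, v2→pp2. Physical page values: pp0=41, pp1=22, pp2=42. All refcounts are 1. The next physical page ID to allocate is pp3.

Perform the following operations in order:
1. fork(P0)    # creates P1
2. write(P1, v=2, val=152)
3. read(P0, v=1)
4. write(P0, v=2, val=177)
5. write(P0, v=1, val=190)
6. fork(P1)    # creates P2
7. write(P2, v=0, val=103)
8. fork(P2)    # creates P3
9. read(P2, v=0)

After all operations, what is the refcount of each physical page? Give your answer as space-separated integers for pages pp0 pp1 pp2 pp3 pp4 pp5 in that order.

Op 1: fork(P0) -> P1. 3 ppages; refcounts: pp0:2 pp1:2 pp2:2
Op 2: write(P1, v2, 152). refcount(pp2)=2>1 -> COPY to pp3. 4 ppages; refcounts: pp0:2 pp1:2 pp2:1 pp3:1
Op 3: read(P0, v1) -> 22. No state change.
Op 4: write(P0, v2, 177). refcount(pp2)=1 -> write in place. 4 ppages; refcounts: pp0:2 pp1:2 pp2:1 pp3:1
Op 5: write(P0, v1, 190). refcount(pp1)=2>1 -> COPY to pp4. 5 ppages; refcounts: pp0:2 pp1:1 pp2:1 pp3:1 pp4:1
Op 6: fork(P1) -> P2. 5 ppages; refcounts: pp0:3 pp1:2 pp2:1 pp3:2 pp4:1
Op 7: write(P2, v0, 103). refcount(pp0)=3>1 -> COPY to pp5. 6 ppages; refcounts: pp0:2 pp1:2 pp2:1 pp3:2 pp4:1 pp5:1
Op 8: fork(P2) -> P3. 6 ppages; refcounts: pp0:2 pp1:3 pp2:1 pp3:3 pp4:1 pp5:2
Op 9: read(P2, v0) -> 103. No state change.

Answer: 2 3 1 3 1 2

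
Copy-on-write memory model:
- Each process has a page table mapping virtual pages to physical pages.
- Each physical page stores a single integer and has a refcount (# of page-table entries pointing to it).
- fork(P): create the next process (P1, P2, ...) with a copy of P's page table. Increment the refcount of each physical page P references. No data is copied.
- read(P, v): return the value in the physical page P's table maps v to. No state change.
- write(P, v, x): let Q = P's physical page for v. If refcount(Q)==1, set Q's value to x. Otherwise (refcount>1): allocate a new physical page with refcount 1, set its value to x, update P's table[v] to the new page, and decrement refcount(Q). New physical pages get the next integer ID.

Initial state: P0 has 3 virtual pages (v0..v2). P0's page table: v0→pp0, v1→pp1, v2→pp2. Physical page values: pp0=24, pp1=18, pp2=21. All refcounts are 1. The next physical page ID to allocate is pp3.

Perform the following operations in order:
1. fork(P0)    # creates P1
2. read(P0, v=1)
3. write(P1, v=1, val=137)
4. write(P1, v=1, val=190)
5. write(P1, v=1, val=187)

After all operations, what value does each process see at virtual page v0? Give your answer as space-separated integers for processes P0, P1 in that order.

Op 1: fork(P0) -> P1. 3 ppages; refcounts: pp0:2 pp1:2 pp2:2
Op 2: read(P0, v1) -> 18. No state change.
Op 3: write(P1, v1, 137). refcount(pp1)=2>1 -> COPY to pp3. 4 ppages; refcounts: pp0:2 pp1:1 pp2:2 pp3:1
Op 4: write(P1, v1, 190). refcount(pp3)=1 -> write in place. 4 ppages; refcounts: pp0:2 pp1:1 pp2:2 pp3:1
Op 5: write(P1, v1, 187). refcount(pp3)=1 -> write in place. 4 ppages; refcounts: pp0:2 pp1:1 pp2:2 pp3:1
P0: v0 -> pp0 = 24
P1: v0 -> pp0 = 24

Answer: 24 24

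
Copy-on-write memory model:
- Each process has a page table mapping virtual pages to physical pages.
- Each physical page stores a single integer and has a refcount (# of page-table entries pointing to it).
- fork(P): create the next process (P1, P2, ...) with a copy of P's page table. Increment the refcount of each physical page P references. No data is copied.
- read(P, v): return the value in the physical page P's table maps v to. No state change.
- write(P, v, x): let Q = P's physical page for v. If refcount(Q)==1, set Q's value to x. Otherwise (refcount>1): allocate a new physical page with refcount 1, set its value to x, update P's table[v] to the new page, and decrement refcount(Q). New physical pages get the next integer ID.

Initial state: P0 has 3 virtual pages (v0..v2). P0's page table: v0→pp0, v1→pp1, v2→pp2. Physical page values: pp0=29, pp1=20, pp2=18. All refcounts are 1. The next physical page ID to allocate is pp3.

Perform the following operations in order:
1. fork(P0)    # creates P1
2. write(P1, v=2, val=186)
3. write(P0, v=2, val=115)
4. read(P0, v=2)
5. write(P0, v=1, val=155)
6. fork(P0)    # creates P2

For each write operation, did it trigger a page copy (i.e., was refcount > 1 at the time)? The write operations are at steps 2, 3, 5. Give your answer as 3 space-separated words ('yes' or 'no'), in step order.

Op 1: fork(P0) -> P1. 3 ppages; refcounts: pp0:2 pp1:2 pp2:2
Op 2: write(P1, v2, 186). refcount(pp2)=2>1 -> COPY to pp3. 4 ppages; refcounts: pp0:2 pp1:2 pp2:1 pp3:1
Op 3: write(P0, v2, 115). refcount(pp2)=1 -> write in place. 4 ppages; refcounts: pp0:2 pp1:2 pp2:1 pp3:1
Op 4: read(P0, v2) -> 115. No state change.
Op 5: write(P0, v1, 155). refcount(pp1)=2>1 -> COPY to pp4. 5 ppages; refcounts: pp0:2 pp1:1 pp2:1 pp3:1 pp4:1
Op 6: fork(P0) -> P2. 5 ppages; refcounts: pp0:3 pp1:1 pp2:2 pp3:1 pp4:2

yes no yes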